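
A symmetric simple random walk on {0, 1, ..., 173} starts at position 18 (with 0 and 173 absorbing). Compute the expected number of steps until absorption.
E[τ | X_0 = 18] = 2790

Let v_k = E[τ | X_0 = k]. Boundary: v_0 = v_173 = 0. Recurrence: v_k = 1 + (v_{k-1} + v_{k+1})/2 for 1 ≤ k ≤ 172. The particular solution to v_k − (v_{k-1} + v_{k+1})/2 = 1 is v_k = −k^2. Adding homogeneous solution A + B k and matching boundaries gives v_k = k (173 − k). Substituting k = 18: v_18 = 18 · 155 = 2790.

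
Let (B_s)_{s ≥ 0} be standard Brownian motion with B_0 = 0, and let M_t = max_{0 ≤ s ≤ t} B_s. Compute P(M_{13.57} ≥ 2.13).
P(M_{13.57} ≥ 2.13) = 2·P(B_{13.57} ≥ 2.13) = 2(1 − Φ(2.13/√13.57)) ≈ 0.5631

By the reflection principle for Brownian motion, P(M_t ≥ a) = 2 · P(B_t ≥ a) for a ≥ 0. Since B_t ~ N(0, t), P(B_t ≥ 2.13) = 1 − Φ(2.13/√t) = 1 − Φ(2.13/√13.57) = 1 − Φ(0.5782). So
  P(M_{13.57} ≥ 2.13) = 2(1 − Φ(0.5782)) ≈ 0.5631.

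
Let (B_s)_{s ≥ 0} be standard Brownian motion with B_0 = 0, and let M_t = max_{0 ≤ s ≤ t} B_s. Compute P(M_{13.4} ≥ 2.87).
P(M_{13.4} ≥ 2.87) = 2·P(B_{13.4} ≥ 2.87) = 2(1 − Φ(2.87/√13.4)) ≈ 0.4330

By the reflection principle for Brownian motion, P(M_t ≥ a) = 2 · P(B_t ≥ a) for a ≥ 0. Since B_t ~ N(0, t), P(B_t ≥ 2.87) = 1 − Φ(2.87/√t) = 1 − Φ(2.87/√13.4) = 1 − Φ(0.7840). So
  P(M_{13.4} ≥ 2.87) = 2(1 − Φ(0.7840)) ≈ 0.4330.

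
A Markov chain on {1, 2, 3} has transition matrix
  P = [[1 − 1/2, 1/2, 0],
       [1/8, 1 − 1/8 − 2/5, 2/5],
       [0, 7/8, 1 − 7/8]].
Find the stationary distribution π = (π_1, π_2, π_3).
π = (35/239, 140/239, 64/239)

This is a birth-death chain on three states, which satisfies detailed balance: π_1 · P_{12} = π_2 · P_{21} and π_2 · P_{23} = π_3 · P_{32}.
From π_1 · 1/2 = π_2 · 1/8: π_2/π_1 = (1/2)/(1/8) = 4.
From π_2 · 2/5 = π_3 · 7/8: π_3/π_2 = (2/5)/(7/8) = 16/35.
Take π_1 proportional to 1; then unnormalized π = (1, 4, 64/35). Normalize by dividing by the sum 239/35:
  π = (35/239, 140/239, 64/239).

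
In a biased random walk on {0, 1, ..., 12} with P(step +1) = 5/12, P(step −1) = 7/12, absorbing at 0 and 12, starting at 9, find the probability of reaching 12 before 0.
P(hit 12 before 0) = (1 − (7/5)^9) / (1 − (7/5)^12) = 22018625/62372232

Let u_k denote P(reach 12 before 0 | start at k). Boundary: u_0 = 0, u_12 = 1. Recurrence: u_k = 5/12·u_{k+1} + 7/12·u_{k-1} for 1 ≤ k ≤ 11. Try u_k = A + B·r^k with r = q/p = (7/12)/(5/12) = 7/5. Substitution satisfies the recurrence; boundary conditions give:
  u_k = (1 − r^k) / (1 − r^N) = (1 − (7/5)^9) / (1 − (7/5)^12) = 22018625/62372232.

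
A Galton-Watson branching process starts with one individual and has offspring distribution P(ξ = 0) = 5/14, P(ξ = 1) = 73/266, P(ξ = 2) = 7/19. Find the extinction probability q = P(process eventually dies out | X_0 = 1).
q = 95/98

The pgf is f(s) = 5/14 + 73/266·s + 7/19·s². The extinction probability q is the smallest fixed point of f in [0, 1]. Setting s = f(s):
  7/19·s² + (73/266 − 1)·s + 5/14 = 0
  7/19·s² − (5/14 + 7/19)·s + 5/14 = 0
which factors as (s − 1)·(7/19·s − 5/14) = 0, giving roots s = 1 and s = (5/14)/(7/19) = 95/98.
Mean offspring μ = 73/266 + 2·7/19 = 269/266 > 1 (supercritical), so q < 1. The extinction probability is the smaller root: q = (5/14)/(7/19) = 95/98.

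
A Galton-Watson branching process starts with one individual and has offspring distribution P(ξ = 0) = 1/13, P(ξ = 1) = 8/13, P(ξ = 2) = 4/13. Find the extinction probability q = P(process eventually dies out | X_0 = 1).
q = 1/4

The pgf is f(s) = 1/13 + 8/13·s + 4/13·s². The extinction probability q is the smallest fixed point of f in [0, 1]. Setting s = f(s):
  4/13·s² + (8/13 − 1)·s + 1/13 = 0
  4/13·s² − (1/13 + 4/13)·s + 1/13 = 0
which factors as (s − 1)·(4/13·s − 1/13) = 0, giving roots s = 1 and s = (1/13)/(4/13) = 1/4.
Mean offspring μ = 8/13 + 2·4/13 = 16/13 > 1 (supercritical), so q < 1. The extinction probability is the smaller root: q = (1/13)/(4/13) = 1/4.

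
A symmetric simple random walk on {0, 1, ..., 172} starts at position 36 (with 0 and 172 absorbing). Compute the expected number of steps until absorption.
E[τ | X_0 = 36] = 4896

Let v_k = E[τ | X_0 = k]. Boundary: v_0 = v_172 = 0. Recurrence: v_k = 1 + (v_{k-1} + v_{k+1})/2 for 1 ≤ k ≤ 171. The particular solution to v_k − (v_{k-1} + v_{k+1})/2 = 1 is v_k = −k^2. Adding homogeneous solution A + B k and matching boundaries gives v_k = k (172 − k). Substituting k = 36: v_36 = 36 · 136 = 4896.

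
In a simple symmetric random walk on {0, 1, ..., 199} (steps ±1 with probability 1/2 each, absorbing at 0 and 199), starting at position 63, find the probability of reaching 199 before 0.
P(hit 199 before 0) = 63/199

Let u_k = P(hit 199 before 0 | start at k). Then u_0 = 0, u_199 = 1, and u_k = u_{k-1}/2 + u_{k+1}/2 for 1 ≤ k ≤ 198. This harmonic recurrence is solved by u_k = k/199, giving u_63 = 63/199.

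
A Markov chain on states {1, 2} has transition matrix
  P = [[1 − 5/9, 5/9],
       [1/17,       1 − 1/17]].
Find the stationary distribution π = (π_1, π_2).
π_1 = 9/94, π_2 = 85/94

Solve πP = π with π_1 + π_2 = 1. From πP = π: π_1 · (1 − 5/9) + π_2 · 1/17 = π_1 ⇒ π_2 · 1/17 = π_1 · 5/9 ⇒ π_2/π_1 = (5/9)/(1/17) = 85/9. Together with π_1 + π_2 = 1:
  π_1 = (1/17)/(5/9 + 1/17) = (1/17)/(94/153) = 9/94,
  π_2 = (5/9)/(5/9 + 1/17) = (5/9)/(94/153) = 85/94.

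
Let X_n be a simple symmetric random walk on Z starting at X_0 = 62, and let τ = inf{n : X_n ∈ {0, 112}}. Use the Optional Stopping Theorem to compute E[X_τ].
E[X_τ] = 62

X_n is a martingale and τ is a bounded-mean stopping time (indeed τ is finite a.s. with bounded expectation since the walk is in a bounded region). By the OST, E[X_τ] = E[X_0] = 62. Equivalently: E[X_τ] = 112 · P(hit 112 first) + 0 · P(hit 0 first) = 112 · (62/112) = 62.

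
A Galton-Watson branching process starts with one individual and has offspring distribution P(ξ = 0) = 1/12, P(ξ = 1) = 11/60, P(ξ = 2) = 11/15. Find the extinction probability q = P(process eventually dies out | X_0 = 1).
q = 5/44

The pgf is f(s) = 1/12 + 11/60·s + 11/15·s². The extinction probability q is the smallest fixed point of f in [0, 1]. Setting s = f(s):
  11/15·s² + (11/60 − 1)·s + 1/12 = 0
  11/15·s² − (1/12 + 11/15)·s + 1/12 = 0
which factors as (s − 1)·(11/15·s − 1/12) = 0, giving roots s = 1 and s = (1/12)/(11/15) = 5/44.
Mean offspring μ = 11/60 + 2·11/15 = 33/20 > 1 (supercritical), so q < 1. The extinction probability is the smaller root: q = (1/12)/(11/15) = 5/44.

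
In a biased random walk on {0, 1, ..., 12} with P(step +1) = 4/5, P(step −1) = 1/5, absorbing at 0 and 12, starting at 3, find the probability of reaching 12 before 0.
P(hit 12 before 0) = (1 − (1/4)^3) / (1 − (1/4)^12) = 262144/266305

Let u_k denote P(reach 12 before 0 | start at k). Boundary: u_0 = 0, u_12 = 1. Recurrence: u_k = 4/5·u_{k+1} + 1/5·u_{k-1} for 1 ≤ k ≤ 11. Try u_k = A + B·r^k with r = q/p = (1/5)/(4/5) = 1/4. Substitution satisfies the recurrence; boundary conditions give:
  u_k = (1 − r^k) / (1 − r^N) = (1 − (1/4)^3) / (1 − (1/4)^12) = 262144/266305.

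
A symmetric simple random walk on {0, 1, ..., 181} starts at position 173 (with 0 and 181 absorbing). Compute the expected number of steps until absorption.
E[τ | X_0 = 173] = 1384

Let v_k = E[τ | X_0 = k]. Boundary: v_0 = v_181 = 0. Recurrence: v_k = 1 + (v_{k-1} + v_{k+1})/2 for 1 ≤ k ≤ 180. The particular solution to v_k − (v_{k-1} + v_{k+1})/2 = 1 is v_k = −k^2. Adding homogeneous solution A + B k and matching boundaries gives v_k = k (181 − k). Substituting k = 173: v_173 = 173 · 8 = 1384.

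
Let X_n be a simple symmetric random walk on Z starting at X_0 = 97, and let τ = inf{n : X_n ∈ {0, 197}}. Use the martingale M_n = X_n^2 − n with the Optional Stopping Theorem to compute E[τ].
E[τ] = 9700

M_n = X_n^2 − n is a martingale (since E[X_{n+1}^2 | F_n] = X_n^2 + 1). By OST (τ has finite mean in a bounded region), E[M_τ] = E[M_0] = X_0^2 − 0 = 97^2 = 9409. Also E[M_τ] = E[X_τ^2] − E[τ]. The walk exits at 0 or 197, with P(hit 197 first) = 97/197, so E[X_τ^2] = 197^2 · 97/197 + 0 = 19109. Thus E[τ] = E[X_τ^2] − E[M_τ] = 19109 − 9409 = 9700 = 97(197 − 97) = 9700.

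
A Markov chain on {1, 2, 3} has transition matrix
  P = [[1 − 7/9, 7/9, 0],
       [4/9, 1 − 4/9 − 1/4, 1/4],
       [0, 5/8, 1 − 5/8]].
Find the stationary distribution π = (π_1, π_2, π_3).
π = (20/69, 35/69, 14/69)

This is a birth-death chain on three states, which satisfies detailed balance: π_1 · P_{12} = π_2 · P_{21} and π_2 · P_{23} = π_3 · P_{32}.
From π_1 · 7/9 = π_2 · 4/9: π_2/π_1 = (7/9)/(4/9) = 7/4.
From π_2 · 1/4 = π_3 · 5/8: π_3/π_2 = (1/4)/(5/8) = 2/5.
Take π_1 proportional to 1; then unnormalized π = (1, 7/4, 7/10). Normalize by dividing by the sum 69/20:
  π = (20/69, 35/69, 14/69).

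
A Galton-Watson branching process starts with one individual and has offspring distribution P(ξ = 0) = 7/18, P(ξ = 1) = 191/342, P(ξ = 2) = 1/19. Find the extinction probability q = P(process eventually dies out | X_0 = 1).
q = 1

Mean offspring μ = 0·7/18 + 1·191/342 + 2·1/19 = 227/342 ≤ 1. For μ ≤ 1 with offspring not concentrated at 1, the Galton-Watson process goes extinct almost surely, so q = 1.
(Algebraic check: The pgf is f(s) = 7/18 + 191/342·s + 1/19·s². The extinction probability q is the smallest fixed point of f in [0, 1]. Setting s = f(s):
  1/19·s² + (191/342 − 1)·s + 7/18 = 0
  1/19·s² − (7/18 + 1/19)·s + 7/18 = 0
which factors as (s − 1)·(1/19·s − 7/18) = 0, giving roots s = 1 and s = (7/18)/(1/19) = 133/18. Since 133/18 ≥ 1, the smallest root in [0, 1] is s = 1.)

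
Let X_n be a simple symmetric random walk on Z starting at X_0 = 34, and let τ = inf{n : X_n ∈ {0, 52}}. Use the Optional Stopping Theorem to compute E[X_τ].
E[X_τ] = 34

X_n is a martingale and τ is a bounded-mean stopping time (indeed τ is finite a.s. with bounded expectation since the walk is in a bounded region). By the OST, E[X_τ] = E[X_0] = 34. Equivalently: E[X_τ] = 52 · P(hit 52 first) + 0 · P(hit 0 first) = 52 · (34/52) = 34.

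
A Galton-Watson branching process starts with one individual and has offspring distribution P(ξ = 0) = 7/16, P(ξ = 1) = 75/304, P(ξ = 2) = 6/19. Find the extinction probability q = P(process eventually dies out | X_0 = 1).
q = 1

Mean offspring μ = 0·7/16 + 1·75/304 + 2·6/19 = 267/304 ≤ 1. For μ ≤ 1 with offspring not concentrated at 1, the Galton-Watson process goes extinct almost surely, so q = 1.
(Algebraic check: The pgf is f(s) = 7/16 + 75/304·s + 6/19·s². The extinction probability q is the smallest fixed point of f in [0, 1]. Setting s = f(s):
  6/19·s² + (75/304 − 1)·s + 7/16 = 0
  6/19·s² − (7/16 + 6/19)·s + 7/16 = 0
which factors as (s − 1)·(6/19·s − 7/16) = 0, giving roots s = 1 and s = (7/16)/(6/19) = 133/96. Since 133/96 ≥ 1, the smallest root in [0, 1] is s = 1.)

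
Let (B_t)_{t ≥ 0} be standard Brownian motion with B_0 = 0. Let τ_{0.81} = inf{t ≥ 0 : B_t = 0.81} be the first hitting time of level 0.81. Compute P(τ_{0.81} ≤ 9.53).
P(τ_{0.81} ≤ 9.53) = 2(1 − Φ(0.81/√9.53)) = 2(1 − Φ(0.2624)) ≈ 0.7930

By the reflection principle for standard BM, P(τ_b ≤ t) = 2 · P(B_t ≥ b). Since B_t ~ N(0, t), P(B_t ≥ 0.81) = 1 − Φ(0.81/√t) = 1 − Φ(0.81/√9.53) = 1 − Φ(0.2624) ≈ 0.39651. Doubling: P(τ_{0.81} ≤ 9.53) ≈ 2 · 0.39651 = 0.79302 ≈ 0.7930.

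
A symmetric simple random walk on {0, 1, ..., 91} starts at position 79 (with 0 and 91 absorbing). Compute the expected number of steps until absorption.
E[τ | X_0 = 79] = 948

Let v_k = E[τ | X_0 = k]. Boundary: v_0 = v_91 = 0. Recurrence: v_k = 1 + (v_{k-1} + v_{k+1})/2 for 1 ≤ k ≤ 90. The particular solution to v_k − (v_{k-1} + v_{k+1})/2 = 1 is v_k = −k^2. Adding homogeneous solution A + B k and matching boundaries gives v_k = k (91 − k). Substituting k = 79: v_79 = 79 · 12 = 948.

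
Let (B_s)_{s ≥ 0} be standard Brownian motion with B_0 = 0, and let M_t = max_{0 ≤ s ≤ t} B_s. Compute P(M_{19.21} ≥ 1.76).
P(M_{19.21} ≥ 1.76) = 2·P(B_{19.21} ≥ 1.76) = 2(1 − Φ(1.76/√19.21)) ≈ 0.6880

By the reflection principle for Brownian motion, P(M_t ≥ a) = 2 · P(B_t ≥ a) for a ≥ 0. Since B_t ~ N(0, t), P(B_t ≥ 1.76) = 1 − Φ(1.76/√t) = 1 − Φ(1.76/√19.21) = 1 − Φ(0.4016). So
  P(M_{19.21} ≥ 1.76) = 2(1 − Φ(0.4016)) ≈ 0.6880.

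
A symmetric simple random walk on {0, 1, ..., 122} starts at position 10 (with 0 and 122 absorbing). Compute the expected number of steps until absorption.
E[τ | X_0 = 10] = 1120

Let v_k = E[τ | X_0 = k]. Boundary: v_0 = v_122 = 0. Recurrence: v_k = 1 + (v_{k-1} + v_{k+1})/2 for 1 ≤ k ≤ 121. The particular solution to v_k − (v_{k-1} + v_{k+1})/2 = 1 is v_k = −k^2. Adding homogeneous solution A + B k and matching boundaries gives v_k = k (122 − k). Substituting k = 10: v_10 = 10 · 112 = 1120.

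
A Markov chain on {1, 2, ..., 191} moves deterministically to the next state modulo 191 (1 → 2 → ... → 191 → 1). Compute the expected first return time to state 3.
E[T_3 | X_0 = 3] = 191

The chain cycles deterministically, so starting at state 3 it returns in exactly 191 steps. Equivalently, the stationary distribution is uniform π_j = 1/191 for every state j, so by Kac's formula E[T_3] = 1/π_3 = 191.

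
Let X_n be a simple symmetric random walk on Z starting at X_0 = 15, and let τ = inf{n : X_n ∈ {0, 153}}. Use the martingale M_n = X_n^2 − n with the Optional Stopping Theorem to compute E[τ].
E[τ] = 2070

M_n = X_n^2 − n is a martingale (since E[X_{n+1}^2 | F_n] = X_n^2 + 1). By OST (τ has finite mean in a bounded region), E[M_τ] = E[M_0] = X_0^2 − 0 = 15^2 = 225. Also E[M_τ] = E[X_τ^2] − E[τ]. The walk exits at 0 or 153, with P(hit 153 first) = 15/153, so E[X_τ^2] = 153^2 · 15/153 + 0 = 2295. Thus E[τ] = E[X_τ^2] − E[M_τ] = 2295 − 225 = 2070 = 15(153 − 15) = 2070.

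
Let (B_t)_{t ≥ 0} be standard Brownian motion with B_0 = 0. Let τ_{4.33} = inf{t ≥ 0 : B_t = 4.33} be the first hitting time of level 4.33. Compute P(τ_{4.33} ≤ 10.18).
P(τ_{4.33} ≤ 10.18) = 2(1 − Φ(4.33/√10.18)) = 2(1 − Φ(1.3571)) ≈ 0.1747

By the reflection principle for standard BM, P(τ_b ≤ t) = 2 · P(B_t ≥ b). Since B_t ~ N(0, t), P(B_t ≥ 4.33) = 1 − Φ(4.33/√t) = 1 − Φ(4.33/√10.18) = 1 − Φ(1.3571) ≈ 0.08737. Doubling: P(τ_{4.33} ≤ 10.18) ≈ 2 · 0.08737 = 0.17474 ≈ 0.1747.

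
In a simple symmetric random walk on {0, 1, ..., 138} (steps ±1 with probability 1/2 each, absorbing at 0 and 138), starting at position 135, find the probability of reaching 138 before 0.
P(hit 138 before 0) = 135/138 = 45/46

Let u_k = P(hit 138 before 0 | start at k). Then u_0 = 0, u_138 = 1, and u_k = u_{k-1}/2 + u_{k+1}/2 for 1 ≤ k ≤ 137. This harmonic recurrence is solved by u_k = k/138, giving u_135 = 135/138 = 45/46.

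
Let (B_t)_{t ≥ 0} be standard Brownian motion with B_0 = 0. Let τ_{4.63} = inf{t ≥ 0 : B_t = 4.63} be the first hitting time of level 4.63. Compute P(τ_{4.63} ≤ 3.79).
P(τ_{4.63} ≤ 3.79) = 2(1 − Φ(4.63/√3.79)) = 2(1 − Φ(2.3783)) ≈ 0.0174

By the reflection principle for standard BM, P(τ_b ≤ t) = 2 · P(B_t ≥ b). Since B_t ~ N(0, t), P(B_t ≥ 4.63) = 1 − Φ(4.63/√t) = 1 − Φ(4.63/√3.79) = 1 − Φ(2.3783) ≈ 0.00870. Doubling: P(τ_{4.63} ≤ 3.79) ≈ 2 · 0.00870 = 0.01740 ≈ 0.0174.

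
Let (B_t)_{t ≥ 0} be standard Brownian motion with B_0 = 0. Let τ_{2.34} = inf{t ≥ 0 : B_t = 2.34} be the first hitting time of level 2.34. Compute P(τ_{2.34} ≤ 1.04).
P(τ_{2.34} ≤ 1.04) = 2(1 − Φ(2.34/√1.04)) = 2(1 − Φ(2.2946)) ≈ 0.0218

By the reflection principle for standard BM, P(τ_b ≤ t) = 2 · P(B_t ≥ b). Since B_t ~ N(0, t), P(B_t ≥ 2.34) = 1 − Φ(2.34/√t) = 1 − Φ(2.34/√1.04) = 1 − Φ(2.2946) ≈ 0.01088. Doubling: P(τ_{2.34} ≤ 1.04) ≈ 2 · 0.01088 = 0.02176 ≈ 0.0218.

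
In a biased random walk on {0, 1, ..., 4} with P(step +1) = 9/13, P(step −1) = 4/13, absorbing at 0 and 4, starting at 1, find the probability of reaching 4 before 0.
P(hit 4 before 0) = (1 − (4/9)^1) / (1 − (4/9)^4) = 729/1261

Let u_k denote P(reach 4 before 0 | start at k). Boundary: u_0 = 0, u_4 = 1. Recurrence: u_k = 9/13·u_{k+1} + 4/13·u_{k-1} for 1 ≤ k ≤ 3. Try u_k = A + B·r^k with r = q/p = (4/13)/(9/13) = 4/9. Substitution satisfies the recurrence; boundary conditions give:
  u_k = (1 − r^k) / (1 − r^N) = (1 − (4/9)^1) / (1 − (4/9)^4) = 729/1261.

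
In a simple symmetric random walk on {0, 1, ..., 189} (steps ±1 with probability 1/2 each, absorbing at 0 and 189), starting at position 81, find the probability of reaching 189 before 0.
P(hit 189 before 0) = 81/189 = 3/7

Let u_k = P(hit 189 before 0 | start at k). Then u_0 = 0, u_189 = 1, and u_k = u_{k-1}/2 + u_{k+1}/2 for 1 ≤ k ≤ 188. This harmonic recurrence is solved by u_k = k/189, giving u_81 = 81/189 = 3/7.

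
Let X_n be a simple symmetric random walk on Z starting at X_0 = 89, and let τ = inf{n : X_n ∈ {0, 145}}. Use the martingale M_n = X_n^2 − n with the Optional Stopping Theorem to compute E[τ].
E[τ] = 4984

M_n = X_n^2 − n is a martingale (since E[X_{n+1}^2 | F_n] = X_n^2 + 1). By OST (τ has finite mean in a bounded region), E[M_τ] = E[M_0] = X_0^2 − 0 = 89^2 = 7921. Also E[M_τ] = E[X_τ^2] − E[τ]. The walk exits at 0 or 145, with P(hit 145 first) = 89/145, so E[X_τ^2] = 145^2 · 89/145 + 0 = 12905. Thus E[τ] = E[X_τ^2] − E[M_τ] = 12905 − 7921 = 4984 = 89(145 − 89) = 4984.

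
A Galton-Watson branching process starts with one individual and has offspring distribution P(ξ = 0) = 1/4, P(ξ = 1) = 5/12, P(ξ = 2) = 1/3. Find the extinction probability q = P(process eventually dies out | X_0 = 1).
q = 3/4

The pgf is f(s) = 1/4 + 5/12·s + 1/3·s². The extinction probability q is the smallest fixed point of f in [0, 1]. Setting s = f(s):
  1/3·s² + (5/12 − 1)·s + 1/4 = 0
  1/3·s² − (1/4 + 1/3)·s + 1/4 = 0
which factors as (s − 1)·(1/3·s − 1/4) = 0, giving roots s = 1 and s = (1/4)/(1/3) = 3/4.
Mean offspring μ = 5/12 + 2·1/3 = 13/12 > 1 (supercritical), so q < 1. The extinction probability is the smaller root: q = (1/4)/(1/3) = 3/4.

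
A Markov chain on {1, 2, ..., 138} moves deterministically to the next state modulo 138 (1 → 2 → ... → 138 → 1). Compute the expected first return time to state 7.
E[T_7 | X_0 = 7] = 138

The chain cycles deterministically, so starting at state 7 it returns in exactly 138 steps. Equivalently, the stationary distribution is uniform π_j = 1/138 for every state j, so by Kac's formula E[T_7] = 1/π_7 = 138.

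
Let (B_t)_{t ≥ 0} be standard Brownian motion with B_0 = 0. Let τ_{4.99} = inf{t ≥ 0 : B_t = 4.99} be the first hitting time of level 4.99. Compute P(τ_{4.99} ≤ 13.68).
P(τ_{4.99} ≤ 13.68) = 2(1 − Φ(4.99/√13.68)) = 2(1 − Φ(1.3491)) ≈ 0.1773

By the reflection principle for standard BM, P(τ_b ≤ t) = 2 · P(B_t ≥ b). Since B_t ~ N(0, t), P(B_t ≥ 4.99) = 1 − Φ(4.99/√t) = 1 − Φ(4.99/√13.68) = 1 − Φ(1.3491) ≈ 0.08865. Doubling: P(τ_{4.99} ≤ 13.68) ≈ 2 · 0.08865 = 0.17730 ≈ 0.1773.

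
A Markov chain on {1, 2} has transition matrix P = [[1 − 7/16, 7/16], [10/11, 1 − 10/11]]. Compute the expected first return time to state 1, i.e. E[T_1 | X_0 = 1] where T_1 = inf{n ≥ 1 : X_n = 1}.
E[T_1 | X_0 = 1] = 1/π_1 = 237/160

For an irreducible recurrent Markov chain with stationary distribution π, E[T_i | X_0 = i] = 1/π_i (Kac's formula). Here π_1 = (10/11)/(7/16 + 10/11) = (10/11)/(237/176) = 160/237, so E[T_1 | X_0 = 1] = 1/π_1 = (7/16 + 10/11)/(10/11) = (237/176)/(10/11) = 237/160.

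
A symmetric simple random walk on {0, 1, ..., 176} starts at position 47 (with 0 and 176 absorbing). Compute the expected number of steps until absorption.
E[τ | X_0 = 47] = 6063

Let v_k = E[τ | X_0 = k]. Boundary: v_0 = v_176 = 0. Recurrence: v_k = 1 + (v_{k-1} + v_{k+1})/2 for 1 ≤ k ≤ 175. The particular solution to v_k − (v_{k-1} + v_{k+1})/2 = 1 is v_k = −k^2. Adding homogeneous solution A + B k and matching boundaries gives v_k = k (176 − k). Substituting k = 47: v_47 = 47 · 129 = 6063.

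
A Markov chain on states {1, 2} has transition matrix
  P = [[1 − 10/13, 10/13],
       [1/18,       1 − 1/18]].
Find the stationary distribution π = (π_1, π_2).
π_1 = 13/193, π_2 = 180/193

Solve πP = π with π_1 + π_2 = 1. From πP = π: π_1 · (1 − 10/13) + π_2 · 1/18 = π_1 ⇒ π_2 · 1/18 = π_1 · 10/13 ⇒ π_2/π_1 = (10/13)/(1/18) = 180/13. Together with π_1 + π_2 = 1:
  π_1 = (1/18)/(10/13 + 1/18) = (1/18)/(193/234) = 13/193,
  π_2 = (10/13)/(10/13 + 1/18) = (10/13)/(193/234) = 180/193.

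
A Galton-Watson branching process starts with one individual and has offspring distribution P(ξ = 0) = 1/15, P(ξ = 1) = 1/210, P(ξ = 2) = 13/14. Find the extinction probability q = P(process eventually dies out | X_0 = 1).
q = 14/195

The pgf is f(s) = 1/15 + 1/210·s + 13/14·s². The extinction probability q is the smallest fixed point of f in [0, 1]. Setting s = f(s):
  13/14·s² + (1/210 − 1)·s + 1/15 = 0
  13/14·s² − (1/15 + 13/14)·s + 1/15 = 0
which factors as (s − 1)·(13/14·s − 1/15) = 0, giving roots s = 1 and s = (1/15)/(13/14) = 14/195.
Mean offspring μ = 1/210 + 2·13/14 = 391/210 > 1 (supercritical), so q < 1. The extinction probability is the smaller root: q = (1/15)/(13/14) = 14/195.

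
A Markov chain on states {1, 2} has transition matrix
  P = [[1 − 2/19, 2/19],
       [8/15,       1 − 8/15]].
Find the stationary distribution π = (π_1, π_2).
π_1 = 76/91, π_2 = 15/91

Solve πP = π with π_1 + π_2 = 1. From πP = π: π_1 · (1 − 2/19) + π_2 · 8/15 = π_1 ⇒ π_2 · 8/15 = π_1 · 2/19 ⇒ π_2/π_1 = (2/19)/(8/15) = 15/76. Together with π_1 + π_2 = 1:
  π_1 = (8/15)/(2/19 + 8/15) = (8/15)/(182/285) = 76/91,
  π_2 = (2/19)/(2/19 + 8/15) = (2/19)/(182/285) = 15/91.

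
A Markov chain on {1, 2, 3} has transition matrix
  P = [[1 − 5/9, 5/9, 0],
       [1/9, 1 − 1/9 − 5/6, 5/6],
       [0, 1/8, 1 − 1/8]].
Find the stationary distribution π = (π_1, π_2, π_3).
π = (3/118, 15/118, 50/59)

This is a birth-death chain on three states, which satisfies detailed balance: π_1 · P_{12} = π_2 · P_{21} and π_2 · P_{23} = π_3 · P_{32}.
From π_1 · 5/9 = π_2 · 1/9: π_2/π_1 = (5/9)/(1/9) = 5.
From π_2 · 5/6 = π_3 · 1/8: π_3/π_2 = (5/6)/(1/8) = 20/3.
Take π_1 proportional to 1; then unnormalized π = (1, 5, 100/3). Normalize by dividing by the sum 118/3:
  π = (3/118, 15/118, 50/59).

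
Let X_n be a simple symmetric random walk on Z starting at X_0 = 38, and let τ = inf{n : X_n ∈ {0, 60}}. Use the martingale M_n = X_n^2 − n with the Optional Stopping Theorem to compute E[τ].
E[τ] = 836

M_n = X_n^2 − n is a martingale (since E[X_{n+1}^2 | F_n] = X_n^2 + 1). By OST (τ has finite mean in a bounded region), E[M_τ] = E[M_0] = X_0^2 − 0 = 38^2 = 1444. Also E[M_τ] = E[X_τ^2] − E[τ]. The walk exits at 0 or 60, with P(hit 60 first) = 38/60, so E[X_τ^2] = 60^2 · 38/60 + 0 = 2280. Thus E[τ] = E[X_τ^2] − E[M_τ] = 2280 − 1444 = 836 = 38(60 − 38) = 836.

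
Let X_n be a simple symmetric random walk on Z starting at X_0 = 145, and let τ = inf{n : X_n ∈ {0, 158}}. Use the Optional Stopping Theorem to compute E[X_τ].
E[X_τ] = 145

X_n is a martingale and τ is a bounded-mean stopping time (indeed τ is finite a.s. with bounded expectation since the walk is in a bounded region). By the OST, E[X_τ] = E[X_0] = 145. Equivalently: E[X_τ] = 158 · P(hit 158 first) + 0 · P(hit 0 first) = 158 · (145/158) = 145.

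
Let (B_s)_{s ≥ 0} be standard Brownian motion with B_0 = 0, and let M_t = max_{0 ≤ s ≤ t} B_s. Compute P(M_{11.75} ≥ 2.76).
P(M_{11.75} ≥ 2.76) = 2·P(B_{11.75} ≥ 2.76) = 2(1 − Φ(2.76/√11.75)) ≈ 0.4207

By the reflection principle for Brownian motion, P(M_t ≥ a) = 2 · P(B_t ≥ a) for a ≥ 0. Since B_t ~ N(0, t), P(B_t ≥ 2.76) = 1 − Φ(2.76/√t) = 1 − Φ(2.76/√11.75) = 1 − Φ(0.8052). So
  P(M_{11.75} ≥ 2.76) = 2(1 − Φ(0.8052)) ≈ 0.4207.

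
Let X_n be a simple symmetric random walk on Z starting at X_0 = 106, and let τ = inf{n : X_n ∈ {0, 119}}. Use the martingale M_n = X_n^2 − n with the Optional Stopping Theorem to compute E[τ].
E[τ] = 1378

M_n = X_n^2 − n is a martingale (since E[X_{n+1}^2 | F_n] = X_n^2 + 1). By OST (τ has finite mean in a bounded region), E[M_τ] = E[M_0] = X_0^2 − 0 = 106^2 = 11236. Also E[M_τ] = E[X_τ^2] − E[τ]. The walk exits at 0 or 119, with P(hit 119 first) = 106/119, so E[X_τ^2] = 119^2 · 106/119 + 0 = 12614. Thus E[τ] = E[X_τ^2] − E[M_τ] = 12614 − 11236 = 1378 = 106(119 − 106) = 1378.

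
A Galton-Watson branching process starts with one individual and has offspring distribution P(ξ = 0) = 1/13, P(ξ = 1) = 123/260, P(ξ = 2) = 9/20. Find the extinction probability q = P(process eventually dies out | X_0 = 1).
q = 20/117

The pgf is f(s) = 1/13 + 123/260·s + 9/20·s². The extinction probability q is the smallest fixed point of f in [0, 1]. Setting s = f(s):
  9/20·s² + (123/260 − 1)·s + 1/13 = 0
  9/20·s² − (1/13 + 9/20)·s + 1/13 = 0
which factors as (s − 1)·(9/20·s − 1/13) = 0, giving roots s = 1 and s = (1/13)/(9/20) = 20/117.
Mean offspring μ = 123/260 + 2·9/20 = 357/260 > 1 (supercritical), so q < 1. The extinction probability is the smaller root: q = (1/13)/(9/20) = 20/117.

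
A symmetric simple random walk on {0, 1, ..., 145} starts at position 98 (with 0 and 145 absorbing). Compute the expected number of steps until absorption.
E[τ | X_0 = 98] = 4606

Let v_k = E[τ | X_0 = k]. Boundary: v_0 = v_145 = 0. Recurrence: v_k = 1 + (v_{k-1} + v_{k+1})/2 for 1 ≤ k ≤ 144. The particular solution to v_k − (v_{k-1} + v_{k+1})/2 = 1 is v_k = −k^2. Adding homogeneous solution A + B k and matching boundaries gives v_k = k (145 − k). Substituting k = 98: v_98 = 98 · 47 = 4606.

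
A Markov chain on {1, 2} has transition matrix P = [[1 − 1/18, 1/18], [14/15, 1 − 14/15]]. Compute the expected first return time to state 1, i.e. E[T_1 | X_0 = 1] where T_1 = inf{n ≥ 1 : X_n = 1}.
E[T_1 | X_0 = 1] = 1/π_1 = 89/84

For an irreducible recurrent Markov chain with stationary distribution π, E[T_i | X_0 = i] = 1/π_i (Kac's formula). Here π_1 = (14/15)/(1/18 + 14/15) = (14/15)/(89/90) = 84/89, so E[T_1 | X_0 = 1] = 1/π_1 = (1/18 + 14/15)/(14/15) = (89/90)/(14/15) = 89/84.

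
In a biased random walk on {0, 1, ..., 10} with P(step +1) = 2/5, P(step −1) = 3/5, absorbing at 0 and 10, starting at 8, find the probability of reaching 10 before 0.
P(hit 10 before 0) = (1 − (3/2)^8) / (1 − (3/2)^10) = 5044/11605

Let u_k denote P(reach 10 before 0 | start at k). Boundary: u_0 = 0, u_10 = 1. Recurrence: u_k = 2/5·u_{k+1} + 3/5·u_{k-1} for 1 ≤ k ≤ 9. Try u_k = A + B·r^k with r = q/p = (3/5)/(2/5) = 3/2. Substitution satisfies the recurrence; boundary conditions give:
  u_k = (1 − r^k) / (1 − r^N) = (1 − (3/2)^8) / (1 − (3/2)^10) = 5044/11605.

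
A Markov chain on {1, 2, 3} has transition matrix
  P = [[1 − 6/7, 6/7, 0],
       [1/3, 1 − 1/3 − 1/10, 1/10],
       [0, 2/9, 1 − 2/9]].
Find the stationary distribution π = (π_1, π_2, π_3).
π = (70/331, 180/331, 81/331)

This is a birth-death chain on three states, which satisfies detailed balance: π_1 · P_{12} = π_2 · P_{21} and π_2 · P_{23} = π_3 · P_{32}.
From π_1 · 6/7 = π_2 · 1/3: π_2/π_1 = (6/7)/(1/3) = 18/7.
From π_2 · 1/10 = π_3 · 2/9: π_3/π_2 = (1/10)/(2/9) = 9/20.
Take π_1 proportional to 1; then unnormalized π = (1, 18/7, 81/70). Normalize by dividing by the sum 331/70:
  π = (70/331, 180/331, 81/331).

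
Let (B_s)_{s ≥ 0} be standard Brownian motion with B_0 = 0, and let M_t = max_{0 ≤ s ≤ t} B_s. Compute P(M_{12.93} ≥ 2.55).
P(M_{12.93} ≥ 2.55) = 2·P(B_{12.93} ≥ 2.55) = 2(1 − Φ(2.55/√12.93)) ≈ 0.4782

By the reflection principle for Brownian motion, P(M_t ≥ a) = 2 · P(B_t ≥ a) for a ≥ 0. Since B_t ~ N(0, t), P(B_t ≥ 2.55) = 1 − Φ(2.55/√t) = 1 − Φ(2.55/√12.93) = 1 − Φ(0.7092). So
  P(M_{12.93} ≥ 2.55) = 2(1 − Φ(0.7092)) ≈ 0.4782.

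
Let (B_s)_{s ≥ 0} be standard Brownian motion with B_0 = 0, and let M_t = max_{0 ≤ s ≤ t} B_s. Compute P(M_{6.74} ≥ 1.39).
P(M_{6.74} ≥ 1.39) = 2·P(B_{6.74} ≥ 1.39) = 2(1 − Φ(1.39/√6.74)) ≈ 0.5924

By the reflection principle for Brownian motion, P(M_t ≥ a) = 2 · P(B_t ≥ a) for a ≥ 0. Since B_t ~ N(0, t), P(B_t ≥ 1.39) = 1 − Φ(1.39/√t) = 1 − Φ(1.39/√6.74) = 1 − Φ(0.5354). So
  P(M_{6.74} ≥ 1.39) = 2(1 − Φ(0.5354)) ≈ 0.5924.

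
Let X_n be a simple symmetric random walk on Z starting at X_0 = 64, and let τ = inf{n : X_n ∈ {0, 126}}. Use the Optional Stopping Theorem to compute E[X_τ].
E[X_τ] = 64

X_n is a martingale and τ is a bounded-mean stopping time (indeed τ is finite a.s. with bounded expectation since the walk is in a bounded region). By the OST, E[X_τ] = E[X_0] = 64. Equivalently: E[X_τ] = 126 · P(hit 126 first) + 0 · P(hit 0 first) = 126 · (64/126) = 64.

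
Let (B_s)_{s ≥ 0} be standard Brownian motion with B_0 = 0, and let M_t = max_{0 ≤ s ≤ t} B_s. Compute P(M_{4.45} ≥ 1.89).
P(M_{4.45} ≥ 1.89) = 2·P(B_{4.45} ≥ 1.89) = 2(1 − Φ(1.89/√4.45)) ≈ 0.3703

By the reflection principle for Brownian motion, P(M_t ≥ a) = 2 · P(B_t ≥ a) for a ≥ 0. Since B_t ~ N(0, t), P(B_t ≥ 1.89) = 1 − Φ(1.89/√t) = 1 − Φ(1.89/√4.45) = 1 − Φ(0.8959). So
  P(M_{4.45} ≥ 1.89) = 2(1 − Φ(0.8959)) ≈ 0.3703.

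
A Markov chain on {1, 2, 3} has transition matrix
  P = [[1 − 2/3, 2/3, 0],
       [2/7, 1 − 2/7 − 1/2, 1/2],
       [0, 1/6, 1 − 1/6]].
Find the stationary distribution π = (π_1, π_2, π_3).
π = (3/31, 7/31, 21/31)

This is a birth-death chain on three states, which satisfies detailed balance: π_1 · P_{12} = π_2 · P_{21} and π_2 · P_{23} = π_3 · P_{32}.
From π_1 · 2/3 = π_2 · 2/7: π_2/π_1 = (2/3)/(2/7) = 7/3.
From π_2 · 1/2 = π_3 · 1/6: π_3/π_2 = (1/2)/(1/6) = 3.
Take π_1 proportional to 1; then unnormalized π = (1, 7/3, 7). Normalize by dividing by the sum 31/3:
  π = (3/31, 7/31, 21/31).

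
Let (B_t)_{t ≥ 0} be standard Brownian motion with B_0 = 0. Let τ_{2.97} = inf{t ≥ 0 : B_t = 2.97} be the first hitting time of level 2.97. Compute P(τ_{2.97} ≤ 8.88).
P(τ_{2.97} ≤ 8.88) = 2(1 − Φ(2.97/√8.88)) = 2(1 − Φ(0.9967)) ≈ 0.3189

By the reflection principle for standard BM, P(τ_b ≤ t) = 2 · P(B_t ≥ b). Since B_t ~ N(0, t), P(B_t ≥ 2.97) = 1 − Φ(2.97/√t) = 1 − Φ(2.97/√8.88) = 1 − Φ(0.9967) ≈ 0.15946. Doubling: P(τ_{2.97} ≤ 8.88) ≈ 2 · 0.15946 = 0.31892 ≈ 0.3189.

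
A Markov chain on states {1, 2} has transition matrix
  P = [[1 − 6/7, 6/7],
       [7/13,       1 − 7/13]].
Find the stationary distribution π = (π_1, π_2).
π_1 = 49/127, π_2 = 78/127

Solve πP = π with π_1 + π_2 = 1. From πP = π: π_1 · (1 − 6/7) + π_2 · 7/13 = π_1 ⇒ π_2 · 7/13 = π_1 · 6/7 ⇒ π_2/π_1 = (6/7)/(7/13) = 78/49. Together with π_1 + π_2 = 1:
  π_1 = (7/13)/(6/7 + 7/13) = (7/13)/(127/91) = 49/127,
  π_2 = (6/7)/(6/7 + 7/13) = (6/7)/(127/91) = 78/127.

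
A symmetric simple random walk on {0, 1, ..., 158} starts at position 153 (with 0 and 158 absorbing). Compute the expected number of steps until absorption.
E[τ | X_0 = 153] = 765

Let v_k = E[τ | X_0 = k]. Boundary: v_0 = v_158 = 0. Recurrence: v_k = 1 + (v_{k-1} + v_{k+1})/2 for 1 ≤ k ≤ 157. The particular solution to v_k − (v_{k-1} + v_{k+1})/2 = 1 is v_k = −k^2. Adding homogeneous solution A + B k and matching boundaries gives v_k = k (158 − k). Substituting k = 153: v_153 = 153 · 5 = 765.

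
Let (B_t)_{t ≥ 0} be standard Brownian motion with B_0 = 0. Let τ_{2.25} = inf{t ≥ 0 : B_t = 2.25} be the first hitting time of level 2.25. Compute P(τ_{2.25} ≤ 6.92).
P(τ_{2.25} ≤ 6.92) = 2(1 − Φ(2.25/√6.92)) = 2(1 − Φ(0.8553)) ≈ 0.3924

By the reflection principle for standard BM, P(τ_b ≤ t) = 2 · P(B_t ≥ b). Since B_t ~ N(0, t), P(B_t ≥ 2.25) = 1 − Φ(2.25/√t) = 1 − Φ(2.25/√6.92) = 1 − Φ(0.8553) ≈ 0.19619. Doubling: P(τ_{2.25} ≤ 6.92) ≈ 2 · 0.19619 = 0.39238 ≈ 0.3924.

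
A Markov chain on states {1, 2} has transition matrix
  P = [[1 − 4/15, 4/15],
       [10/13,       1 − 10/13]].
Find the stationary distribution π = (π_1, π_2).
π_1 = 75/101, π_2 = 26/101

Solve πP = π with π_1 + π_2 = 1. From πP = π: π_1 · (1 − 4/15) + π_2 · 10/13 = π_1 ⇒ π_2 · 10/13 = π_1 · 4/15 ⇒ π_2/π_1 = (4/15)/(10/13) = 26/75. Together with π_1 + π_2 = 1:
  π_1 = (10/13)/(4/15 + 10/13) = (10/13)/(202/195) = 75/101,
  π_2 = (4/15)/(4/15 + 10/13) = (4/15)/(202/195) = 26/101.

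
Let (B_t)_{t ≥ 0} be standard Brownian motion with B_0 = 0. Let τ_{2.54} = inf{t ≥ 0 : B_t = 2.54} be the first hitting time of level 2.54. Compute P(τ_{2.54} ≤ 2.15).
P(τ_{2.54} ≤ 2.15) = 2(1 − Φ(2.54/√2.15)) = 2(1 − Φ(1.7323)) ≈ 0.0832

By the reflection principle for standard BM, P(τ_b ≤ t) = 2 · P(B_t ≥ b). Since B_t ~ N(0, t), P(B_t ≥ 2.54) = 1 − Φ(2.54/√t) = 1 − Φ(2.54/√2.15) = 1 − Φ(1.7323) ≈ 0.04161. Doubling: P(τ_{2.54} ≤ 2.15) ≈ 2 · 0.04161 = 0.08322 ≈ 0.0832.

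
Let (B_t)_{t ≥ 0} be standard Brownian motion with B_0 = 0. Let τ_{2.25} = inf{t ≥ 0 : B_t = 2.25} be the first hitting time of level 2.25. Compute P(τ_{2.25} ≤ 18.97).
P(τ_{2.25} ≤ 18.97) = 2(1 − Φ(2.25/√18.97)) = 2(1 − Φ(0.5166)) ≈ 0.6054

By the reflection principle for standard BM, P(τ_b ≤ t) = 2 · P(B_t ≥ b). Since B_t ~ N(0, t), P(B_t ≥ 2.25) = 1 − Φ(2.25/√t) = 1 − Φ(2.25/√18.97) = 1 − Φ(0.5166) ≈ 0.30272. Doubling: P(τ_{2.25} ≤ 18.97) ≈ 2 · 0.30272 = 0.60544 ≈ 0.6054.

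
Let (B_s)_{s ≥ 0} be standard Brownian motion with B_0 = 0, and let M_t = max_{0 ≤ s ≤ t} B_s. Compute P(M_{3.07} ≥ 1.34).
P(M_{3.07} ≥ 1.34) = 2·P(B_{3.07} ≥ 1.34) = 2(1 − Φ(1.34/√3.07)) ≈ 0.4444

By the reflection principle for Brownian motion, P(M_t ≥ a) = 2 · P(B_t ≥ a) for a ≥ 0. Since B_t ~ N(0, t), P(B_t ≥ 1.34) = 1 − Φ(1.34/√t) = 1 − Φ(1.34/√3.07) = 1 − Φ(0.7648). So
  P(M_{3.07} ≥ 1.34) = 2(1 − Φ(0.7648)) ≈ 0.4444.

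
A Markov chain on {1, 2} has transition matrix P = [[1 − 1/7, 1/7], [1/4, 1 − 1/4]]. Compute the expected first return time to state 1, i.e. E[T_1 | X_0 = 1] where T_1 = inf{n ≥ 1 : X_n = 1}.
E[T_1 | X_0 = 1] = 1/π_1 = 11/7

For an irreducible recurrent Markov chain with stationary distribution π, E[T_i | X_0 = i] = 1/π_i (Kac's formula). Here π_1 = (1/4)/(1/7 + 1/4) = (1/4)/(11/28) = 7/11, so E[T_1 | X_0 = 1] = 1/π_1 = (1/7 + 1/4)/(1/4) = (11/28)/(1/4) = 11/7.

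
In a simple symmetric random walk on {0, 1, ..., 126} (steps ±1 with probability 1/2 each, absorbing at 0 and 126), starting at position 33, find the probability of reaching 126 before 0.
P(hit 126 before 0) = 33/126 = 11/42

Let u_k = P(hit 126 before 0 | start at k). Then u_0 = 0, u_126 = 1, and u_k = u_{k-1}/2 + u_{k+1}/2 for 1 ≤ k ≤ 125. This harmonic recurrence is solved by u_k = k/126, giving u_33 = 33/126 = 11/42.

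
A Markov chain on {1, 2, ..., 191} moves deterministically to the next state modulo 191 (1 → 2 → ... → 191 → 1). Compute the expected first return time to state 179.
E[T_179 | X_0 = 179] = 191

The chain cycles deterministically, so starting at state 179 it returns in exactly 191 steps. Equivalently, the stationary distribution is uniform π_j = 1/191 for every state j, so by Kac's formula E[T_179] = 1/π_179 = 191.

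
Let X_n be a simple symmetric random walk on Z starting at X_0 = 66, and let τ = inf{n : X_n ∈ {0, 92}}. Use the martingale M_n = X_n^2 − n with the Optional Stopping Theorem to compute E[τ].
E[τ] = 1716

M_n = X_n^2 − n is a martingale (since E[X_{n+1}^2 | F_n] = X_n^2 + 1). By OST (τ has finite mean in a bounded region), E[M_τ] = E[M_0] = X_0^2 − 0 = 66^2 = 4356. Also E[M_τ] = E[X_τ^2] − E[τ]. The walk exits at 0 or 92, with P(hit 92 first) = 66/92, so E[X_τ^2] = 92^2 · 66/92 + 0 = 6072. Thus E[τ] = E[X_τ^2] − E[M_τ] = 6072 − 4356 = 1716 = 66(92 − 66) = 1716.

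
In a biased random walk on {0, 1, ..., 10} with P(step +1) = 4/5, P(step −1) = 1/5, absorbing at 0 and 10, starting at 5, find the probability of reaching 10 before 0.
P(hit 10 before 0) = (1 − (1/4)^5) / (1 − (1/4)^10) = 1024/1025

Let u_k denote P(reach 10 before 0 | start at k). Boundary: u_0 = 0, u_10 = 1. Recurrence: u_k = 4/5·u_{k+1} + 1/5·u_{k-1} for 1 ≤ k ≤ 9. Try u_k = A + B·r^k with r = q/p = (1/5)/(4/5) = 1/4. Substitution satisfies the recurrence; boundary conditions give:
  u_k = (1 − r^k) / (1 − r^N) = (1 − (1/4)^5) / (1 − (1/4)^10) = 1024/1025.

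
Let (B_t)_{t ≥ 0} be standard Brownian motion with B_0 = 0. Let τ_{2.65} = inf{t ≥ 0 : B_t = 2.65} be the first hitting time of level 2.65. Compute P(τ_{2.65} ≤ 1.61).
P(τ_{2.65} ≤ 1.61) = 2(1 − Φ(2.65/√1.61)) = 2(1 − Φ(2.0885)) ≈ 0.0368

By the reflection principle for standard BM, P(τ_b ≤ t) = 2 · P(B_t ≥ b). Since B_t ~ N(0, t), P(B_t ≥ 2.65) = 1 − Φ(2.65/√t) = 1 − Φ(2.65/√1.61) = 1 − Φ(2.0885) ≈ 0.01838. Doubling: P(τ_{2.65} ≤ 1.61) ≈ 2 · 0.01838 = 0.03676 ≈ 0.0368.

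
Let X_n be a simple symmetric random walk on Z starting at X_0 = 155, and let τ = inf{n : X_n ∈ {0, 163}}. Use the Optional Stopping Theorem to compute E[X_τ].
E[X_τ] = 155

X_n is a martingale and τ is a bounded-mean stopping time (indeed τ is finite a.s. with bounded expectation since the walk is in a bounded region). By the OST, E[X_τ] = E[X_0] = 155. Equivalently: E[X_τ] = 163 · P(hit 163 first) + 0 · P(hit 0 first) = 163 · (155/163) = 155.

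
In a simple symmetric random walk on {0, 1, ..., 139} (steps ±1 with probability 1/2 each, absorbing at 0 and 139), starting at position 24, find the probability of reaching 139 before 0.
P(hit 139 before 0) = 24/139

Let u_k = P(hit 139 before 0 | start at k). Then u_0 = 0, u_139 = 1, and u_k = u_{k-1}/2 + u_{k+1}/2 for 1 ≤ k ≤ 138. This harmonic recurrence is solved by u_k = k/139, giving u_24 = 24/139.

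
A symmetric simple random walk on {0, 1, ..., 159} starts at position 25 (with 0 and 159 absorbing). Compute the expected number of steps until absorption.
E[τ | X_0 = 25] = 3350

Let v_k = E[τ | X_0 = k]. Boundary: v_0 = v_159 = 0. Recurrence: v_k = 1 + (v_{k-1} + v_{k+1})/2 for 1 ≤ k ≤ 158. The particular solution to v_k − (v_{k-1} + v_{k+1})/2 = 1 is v_k = −k^2. Adding homogeneous solution A + B k and matching boundaries gives v_k = k (159 − k). Substituting k = 25: v_25 = 25 · 134 = 3350.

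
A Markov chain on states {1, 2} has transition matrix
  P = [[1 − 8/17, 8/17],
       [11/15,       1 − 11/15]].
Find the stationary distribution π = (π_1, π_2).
π_1 = 187/307, π_2 = 120/307

Solve πP = π with π_1 + π_2 = 1. From πP = π: π_1 · (1 − 8/17) + π_2 · 11/15 = π_1 ⇒ π_2 · 11/15 = π_1 · 8/17 ⇒ π_2/π_1 = (8/17)/(11/15) = 120/187. Together with π_1 + π_2 = 1:
  π_1 = (11/15)/(8/17 + 11/15) = (11/15)/(307/255) = 187/307,
  π_2 = (8/17)/(8/17 + 11/15) = (8/17)/(307/255) = 120/307.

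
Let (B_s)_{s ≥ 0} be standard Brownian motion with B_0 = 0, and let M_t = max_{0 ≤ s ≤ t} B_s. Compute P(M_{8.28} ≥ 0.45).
P(M_{8.28} ≥ 0.45) = 2·P(B_{8.28} ≥ 0.45) = 2(1 − Φ(0.45/√8.28)) ≈ 0.8757

By the reflection principle for Brownian motion, P(M_t ≥ a) = 2 · P(B_t ≥ a) for a ≥ 0. Since B_t ~ N(0, t), P(B_t ≥ 0.45) = 1 − Φ(0.45/√t) = 1 − Φ(0.45/√8.28) = 1 − Φ(0.1564). So
  P(M_{8.28} ≥ 0.45) = 2(1 − Φ(0.1564)) ≈ 0.8757.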